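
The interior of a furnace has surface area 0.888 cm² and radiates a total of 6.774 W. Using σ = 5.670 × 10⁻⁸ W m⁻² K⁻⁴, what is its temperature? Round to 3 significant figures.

T ≈ 1.08×10³ K

Area A = 0.888 cm² = 8.88×10⁻⁵ m².
P = σAT⁴ ⇒ T = (P/(σA))^(1/4) = (6.774/(5.670×10⁻⁸×8.88×10⁻⁵))^(1/4) = 1.08×10³ K.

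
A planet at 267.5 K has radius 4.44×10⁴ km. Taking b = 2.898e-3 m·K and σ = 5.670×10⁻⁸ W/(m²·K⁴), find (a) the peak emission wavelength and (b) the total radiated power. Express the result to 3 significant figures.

(a) λ_max = b/T = 2.898×10⁻³/267.5 = 1.083×10⁻⁵ m = 10.8 μm.
Surface area A = 4πR² = 4π(4.44×10⁷ m)² = 2.47728×10¹⁶ m².
(b) P = σAT⁴ = 5.670×10⁻⁸×2.47728×10¹⁶×(267.5)⁴ = 7.19×10¹⁸ W.

λ_max ≈ 10.8 μm; P ≈ 7.19×10¹⁸ W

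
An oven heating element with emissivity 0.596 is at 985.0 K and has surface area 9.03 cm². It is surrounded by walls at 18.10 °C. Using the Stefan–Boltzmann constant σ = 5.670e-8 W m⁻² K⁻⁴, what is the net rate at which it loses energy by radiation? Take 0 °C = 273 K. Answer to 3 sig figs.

Surroundings: T = 18.10 °C + 273 = 291.10 K.
Area A = 9.03 cm² = 9.03×10⁻⁴ m².
Net radiated power P_net = εσA(T⁴ − T₀⁴) = 0.596×5.670×10⁻⁸×9.03×10⁻⁴×(985.0⁴ − 291.10⁴).
T⁴ − T₀⁴ = 9.41337×10¹¹ − 7.18073×10⁹ = 9.34156×10¹¹ K⁴, so P_net = 28.5 W.

Net loss ≈ 28.5 W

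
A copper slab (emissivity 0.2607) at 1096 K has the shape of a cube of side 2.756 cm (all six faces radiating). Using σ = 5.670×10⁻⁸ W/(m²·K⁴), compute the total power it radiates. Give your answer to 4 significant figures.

P ≈ 97.20 W

Area A = 6s² = 6×(0.02756 m)² = 4.55732×10⁻³ m².
P = εσAT⁴ = 0.2607 × 5.670×10⁻⁸ × 4.55732×10⁻³ × (1096)⁴ = 97.20 W.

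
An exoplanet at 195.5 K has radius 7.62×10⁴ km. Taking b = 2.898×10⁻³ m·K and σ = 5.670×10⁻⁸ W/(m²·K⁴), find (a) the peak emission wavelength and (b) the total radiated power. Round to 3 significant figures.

λ_max ≈ 14.8 μm; P ≈ 6.04×10¹⁸ W

(a) λ_max = b/T = 2.898×10⁻³/195.5 = 1.482×10⁻⁵ m = 14.8 μm.
Surface area A = 4πR² = 4π(7.62×10⁷ m)² = 7.29659×10¹⁶ m².
(b) P = σAT⁴ = 5.670×10⁻⁸×7.29659×10¹⁶×(195.5)⁴ = 6.04×10¹⁸ W.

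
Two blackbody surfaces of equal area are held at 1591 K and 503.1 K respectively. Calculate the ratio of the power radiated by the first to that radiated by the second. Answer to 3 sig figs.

P₁/P₂ ≈ 100

With equal areas, P₁/P₂ = (T₁/T₂)⁴ = (1591/503.1)⁴ = 100.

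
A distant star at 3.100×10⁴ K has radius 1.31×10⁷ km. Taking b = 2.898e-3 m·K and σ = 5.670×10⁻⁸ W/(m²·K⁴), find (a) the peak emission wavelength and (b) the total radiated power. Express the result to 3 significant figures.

λ_max ≈ 93.5 nm; P ≈ 1.13×10³² W

(a) λ_max = b/T = 2.898×10⁻³/3.100×10⁴ = 9.348×10⁻⁸ m = 93.5 nm.
Surface area A = 4πR² = 4π(1.31×10¹⁰ m)² = 2.15651×10²¹ m².
(b) P = σAT⁴ = 5.670×10⁻⁸×2.15651×10²¹×(3.100×10⁴)⁴ = 1.13×10³² W.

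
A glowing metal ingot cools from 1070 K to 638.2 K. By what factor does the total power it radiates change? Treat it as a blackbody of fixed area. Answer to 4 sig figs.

P₂/P₁ ≈ 0.1266

P ∝ T⁴, so P₂/P₁ = (T₂/T₁)⁴ = (638.2/1070)⁴ = (0.596449)⁴ = 0.1266.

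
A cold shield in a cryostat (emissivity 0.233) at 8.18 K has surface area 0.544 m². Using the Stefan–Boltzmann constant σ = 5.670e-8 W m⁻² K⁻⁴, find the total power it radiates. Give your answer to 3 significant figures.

Area A = 0.544 m².
P = εσAT⁴ = 0.233 × 5.670×10⁻⁸ × 0.544 × (8.18)⁴ = 3.22×10⁻⁵ W.

P ≈ 3.22×10⁻⁵ W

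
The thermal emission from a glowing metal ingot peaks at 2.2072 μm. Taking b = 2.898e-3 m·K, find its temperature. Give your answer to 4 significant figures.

T ≈ 1313 K

Wien's law gives T = b/λ_max = (2.898×10⁻³ m·K)/(2.2072×10⁻⁶ m) = 1313 K.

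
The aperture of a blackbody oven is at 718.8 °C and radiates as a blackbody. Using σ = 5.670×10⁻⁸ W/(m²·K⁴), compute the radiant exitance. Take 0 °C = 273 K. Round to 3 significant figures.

I ≈ 5.49×10⁴ W/m²

T = 718.8 °C + 273 = 991.8 K.
Stefan–Boltzmann: I = σT⁴ = 5.670×10⁻⁸ × (991.8)⁴ = 5.49×10⁴ W/m².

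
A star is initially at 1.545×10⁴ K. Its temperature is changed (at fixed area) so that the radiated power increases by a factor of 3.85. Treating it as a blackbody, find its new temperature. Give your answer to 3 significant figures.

P ∝ T⁴, so T₂/T₁ = (P₂/P₁)^(1/4) = (3.85)^(1/4) = 1.40076.
T₂ = 1.545×10⁴ × 1.40076 = 2.16×10⁴ K.

T₂ ≈ 2.16×10⁴ K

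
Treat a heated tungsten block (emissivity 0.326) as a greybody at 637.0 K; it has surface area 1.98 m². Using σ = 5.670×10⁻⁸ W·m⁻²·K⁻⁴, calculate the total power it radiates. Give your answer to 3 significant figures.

Area A = 1.98 m².
P = εσAT⁴ = 0.326 × 5.670×10⁻⁸ × 1.98 × (637.0)⁴ = 6.03×10³ W.

P ≈ 6.03×10³ W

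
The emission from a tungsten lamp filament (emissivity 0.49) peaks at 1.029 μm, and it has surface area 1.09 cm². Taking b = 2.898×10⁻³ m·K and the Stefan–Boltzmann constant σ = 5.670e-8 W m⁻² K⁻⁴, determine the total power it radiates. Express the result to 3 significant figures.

P ≈ 191 W

Wien's law: T = b/λ_max = 2.898×10⁻³/1.029×10⁻⁶ = 2816.33 K.
Area A = 1.09 cm² = 1.09×10⁻⁴ m².
Then P = εσAT⁴ = 0.49×5.670×10⁻⁸×1.09×10⁻⁴×(2816.33)⁴ = 191 W.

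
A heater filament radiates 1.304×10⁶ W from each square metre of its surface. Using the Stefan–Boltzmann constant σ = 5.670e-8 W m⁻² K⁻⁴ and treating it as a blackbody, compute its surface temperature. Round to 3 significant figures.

T ≈ 2.19×10³ K

I = σT⁴, so T = (I/σ)^(1/4) = (1.304×10⁶/(5.670×10⁻⁸))^(1/4) = 2.19×10³ K.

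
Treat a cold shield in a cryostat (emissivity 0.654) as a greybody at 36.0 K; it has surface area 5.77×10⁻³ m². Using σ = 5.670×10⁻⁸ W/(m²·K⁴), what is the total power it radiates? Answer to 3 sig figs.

Area A = 5.77×10⁻³ m².
P = εσAT⁴ = 0.654 × 5.670×10⁻⁸ × 5.77×10⁻³ × (36.0)⁴ = 3.59×10⁻⁴ W.

P ≈ 3.59×10⁻⁴ W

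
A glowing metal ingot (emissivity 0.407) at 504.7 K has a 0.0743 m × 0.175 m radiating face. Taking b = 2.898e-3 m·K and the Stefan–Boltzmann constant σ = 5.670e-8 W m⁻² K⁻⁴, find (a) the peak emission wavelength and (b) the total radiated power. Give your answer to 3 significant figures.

(a) λ_max = b/T = 2.898×10⁻³/504.7 = 5.742×10⁻⁶ m = 5.74 μm.
Area A = 0.0743 × 0.175 = 0.0130025 m².
(b) P = εσAT⁴ = 0.407×5.670×10⁻⁸×0.0130025×(504.7)⁴ = 19.5 W.

λ_max ≈ 5.74 μm; P ≈ 19.5 W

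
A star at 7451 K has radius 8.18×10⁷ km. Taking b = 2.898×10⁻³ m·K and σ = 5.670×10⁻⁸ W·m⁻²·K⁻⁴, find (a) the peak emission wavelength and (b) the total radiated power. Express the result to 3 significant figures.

λ_max ≈ 389 nm; P ≈ 1.47×10³¹ W

(a) λ_max = b/T = 2.898×10⁻³/7451 = 3.889×10⁻⁷ m = 389 nm.
Surface area A = 4πR² = 4π(8.18×10¹⁰ m)² = 8.40846×10²² m².
(b) P = σAT⁴ = 5.670×10⁻⁸×8.40846×10²²×(7451)⁴ = 1.47×10³¹ W.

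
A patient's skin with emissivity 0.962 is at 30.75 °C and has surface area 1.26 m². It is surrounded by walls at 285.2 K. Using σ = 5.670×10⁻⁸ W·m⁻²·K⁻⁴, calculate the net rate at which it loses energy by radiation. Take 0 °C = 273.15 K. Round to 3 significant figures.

T = 30.75 °C + 273.15 = 303.90 K.
Area A = 1.26 m².
Net radiated power P_net = εσA(T⁴ − T₀⁴) = 0.962×5.670×10⁻⁸×1.26×(303.90⁴ − 285.2⁴).
T⁴ − T₀⁴ = 8.52948×10⁹ − 6.61604×10⁹ = 1.91344×10⁹ K⁴, so P_net = 132 W.

Net loss ≈ 132 W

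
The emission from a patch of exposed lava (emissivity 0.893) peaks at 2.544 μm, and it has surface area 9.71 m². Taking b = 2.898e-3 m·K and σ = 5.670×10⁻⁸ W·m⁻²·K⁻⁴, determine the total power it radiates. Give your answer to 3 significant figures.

Wien's law: T = b/λ_max = 2.898×10⁻³/2.544×10⁻⁶ = 1139.15 K.
Area A = 9.71 m².
Then P = εσAT⁴ = 0.893×5.670×10⁻⁸×9.71×(1139.15)⁴ = 8.28×10⁵ W.

P ≈ 8.28×10⁵ W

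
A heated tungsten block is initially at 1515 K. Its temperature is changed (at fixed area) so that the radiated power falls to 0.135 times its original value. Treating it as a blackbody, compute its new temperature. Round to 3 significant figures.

P ∝ T⁴, so T₂/T₁ = (P₂/P₁)^(1/4) = (0.135)^(1/4) = 0.606155.
T₂ = 1515 × 0.606155 = 918 K.

T₂ ≈ 918 K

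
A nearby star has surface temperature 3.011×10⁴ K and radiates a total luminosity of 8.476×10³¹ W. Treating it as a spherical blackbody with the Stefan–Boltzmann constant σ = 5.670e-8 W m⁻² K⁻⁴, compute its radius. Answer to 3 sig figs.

R ≈ 1.20×10¹⁰ m

L = 4πR²σT⁴ ⇒ R = √(L/(4πσT⁴)).
σT⁴ = 4.66043×10¹⁰ W/m², so R = √(8.476×10³¹/(4π×4.66043×10¹⁰)) = 1.20×10¹⁰ m.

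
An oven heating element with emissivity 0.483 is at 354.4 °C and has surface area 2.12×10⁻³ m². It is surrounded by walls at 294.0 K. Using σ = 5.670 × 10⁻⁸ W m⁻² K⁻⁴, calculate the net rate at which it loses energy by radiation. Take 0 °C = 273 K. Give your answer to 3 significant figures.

Net loss ≈ 8.56 W

T = 354.4 °C + 273 = 627.4 K.
Area A = 2.12×10⁻³ m².
Net radiated power P_net = εσA(T⁴ − T₀⁴) = 0.483×5.670×10⁻⁸×2.12×10⁻³×(627.4⁴ − 294.0⁴).
T⁴ − T₀⁴ = 1.54945×10¹¹ − 7.47118×10⁹ = 1.47474×10¹¹ K⁴, so P_net = 8.56 W.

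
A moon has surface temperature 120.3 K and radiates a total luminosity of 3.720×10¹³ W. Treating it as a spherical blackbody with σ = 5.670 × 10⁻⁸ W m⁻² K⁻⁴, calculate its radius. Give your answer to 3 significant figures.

R ≈ 4.99×10⁵ m

L = 4πR²σT⁴ ⇒ R = √(L/(4πσT⁴)).
σT⁴ = 11.8753 W/m², so R = √(3.720×10¹³/(4π×11.8753)) = 4.99×10⁵ m.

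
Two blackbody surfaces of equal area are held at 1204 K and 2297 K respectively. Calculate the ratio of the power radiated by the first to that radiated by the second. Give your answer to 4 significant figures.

P₁/P₂ ≈ 0.07549

With equal areas, P₁/P₂ = (T₁/T₂)⁴ = (1204/2297)⁴ = 0.07549.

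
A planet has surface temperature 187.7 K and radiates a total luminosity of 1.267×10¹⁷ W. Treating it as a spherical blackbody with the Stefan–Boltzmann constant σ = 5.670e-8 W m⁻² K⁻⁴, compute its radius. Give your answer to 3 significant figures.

R ≈ 1.20×10⁷ m

L = 4πR²σT⁴ ⇒ R = √(L/(4πσT⁴)).
σT⁴ = 70.3785 W/m², so R = √(1.267×10¹⁷/(4π×70.3785)) = 1.20×10⁷ m.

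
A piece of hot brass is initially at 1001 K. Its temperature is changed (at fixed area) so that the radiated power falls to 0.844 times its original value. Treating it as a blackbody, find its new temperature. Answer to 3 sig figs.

T₂ ≈ 959 K

P ∝ T⁴, so T₂/T₁ = (P₂/P₁)^(1/4) = (0.844)^(1/4) = 0.958486.
T₂ = 1001 × 0.958486 = 959 K.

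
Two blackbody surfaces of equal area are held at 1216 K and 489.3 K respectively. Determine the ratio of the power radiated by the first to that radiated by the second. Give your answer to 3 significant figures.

With equal areas, P₁/P₂ = (T₁/T₂)⁴ = (1216/489.3)⁴ = 38.1.

P₁/P₂ ≈ 38.1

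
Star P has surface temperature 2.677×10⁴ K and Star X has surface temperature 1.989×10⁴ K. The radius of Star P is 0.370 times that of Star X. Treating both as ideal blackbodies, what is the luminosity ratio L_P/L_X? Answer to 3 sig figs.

L_P/L_X ≈ 0.449

L ∝ R²T⁴, so L_P/L_X = (R_P/R_X)²(T_P/T_X)⁴ = (0.370)² × (2.677×10⁴/1.989×10⁴)⁴ = 0.1369 × 3.28136 = 0.449.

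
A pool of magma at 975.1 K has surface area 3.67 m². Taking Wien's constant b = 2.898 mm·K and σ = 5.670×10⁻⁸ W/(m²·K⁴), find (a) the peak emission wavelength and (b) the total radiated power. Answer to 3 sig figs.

λ_max ≈ 2.97 μm; P ≈ 1.88×10⁵ W

(a) λ_max = b/T = 2.898×10⁻³/975.1 = 2.972×10⁻⁶ m = 2.97 μm.
Area A = 3.67 m².
(b) P = σAT⁴ = 5.670×10⁻⁸×3.67×(975.1)⁴ = 1.88×10⁵ W.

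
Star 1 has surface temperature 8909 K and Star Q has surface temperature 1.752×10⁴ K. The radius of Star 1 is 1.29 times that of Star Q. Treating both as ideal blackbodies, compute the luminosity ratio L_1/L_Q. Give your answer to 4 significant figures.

L ∝ R²T⁴, so L_1/L_Q = (R_1/R_Q)²(T_1/T_Q)⁴ = (1.29)² × (8909/1.752×10⁴)⁴ = 1.6641 × 0.0668620 = 0.1113.

L_1/L_Q ≈ 0.1113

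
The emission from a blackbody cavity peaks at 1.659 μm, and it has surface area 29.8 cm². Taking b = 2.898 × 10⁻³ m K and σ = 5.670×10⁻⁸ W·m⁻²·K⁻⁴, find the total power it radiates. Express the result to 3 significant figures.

P ≈ 1.57×10³ W

Wien's law: T = b/λ_max = 2.898×10⁻³/1.659×10⁻⁶ = 1746.84 K.
Area A = 29.8 cm² = 2.98×10⁻³ m².
Then P = σAT⁴ = 5.670×10⁻⁸×2.98×10⁻³×(1746.84)⁴ = 1.57×10³ W.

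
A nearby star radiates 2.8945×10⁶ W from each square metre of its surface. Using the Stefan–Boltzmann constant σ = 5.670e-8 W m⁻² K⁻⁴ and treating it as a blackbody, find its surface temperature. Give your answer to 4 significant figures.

I = σT⁴, so T = (I/σ)^(1/4) = (2.8945×10⁶/(5.670×10⁻⁸))^(1/4) = 2673 K.

T ≈ 2673 K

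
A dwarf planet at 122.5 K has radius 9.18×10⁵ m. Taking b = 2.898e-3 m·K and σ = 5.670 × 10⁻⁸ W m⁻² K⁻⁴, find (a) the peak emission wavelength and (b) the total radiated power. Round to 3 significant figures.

λ_max ≈ 23.7 μm; P ≈ 1.35×10¹⁴ W

(a) λ_max = b/T = 2.898×10⁻³/122.5 = 2.366×10⁻⁵ m = 23.7 μm.
Surface area A = 4πR² = 4π(9.18×10⁵ m)² = 1.05900×10¹³ m².
(b) P = σAT⁴ = 5.670×10⁻⁸×1.05900×10¹³×(122.5)⁴ = 1.35×10¹⁴ W.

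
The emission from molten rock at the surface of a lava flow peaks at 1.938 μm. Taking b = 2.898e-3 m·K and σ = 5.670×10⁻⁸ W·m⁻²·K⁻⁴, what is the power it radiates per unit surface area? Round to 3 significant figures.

Wien's law: T = b/λ_max = 2.898×10⁻³/1.938×10⁻⁶ = 1495.36 K.
Then I = σT⁴ = 5.670×10⁻⁸×(1495.36)⁴ = 2.84×10⁵ W/m².

I ≈ 2.84×10⁵ W/m²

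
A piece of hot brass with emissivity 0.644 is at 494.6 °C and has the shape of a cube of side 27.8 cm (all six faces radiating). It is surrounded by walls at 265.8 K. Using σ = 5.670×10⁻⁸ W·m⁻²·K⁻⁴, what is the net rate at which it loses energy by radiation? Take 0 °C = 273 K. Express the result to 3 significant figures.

T = 494.6 °C + 273 = 767.6 K.
Area A = 6s² = 6×(0.278 m)² = 0.463704 m².
Net radiated power P_net = εσA(T⁴ − T₀⁴) = 0.644×5.670×10⁻⁸×0.463704×(767.6⁴ − 265.8⁴).
T⁴ − T₀⁴ = 3.47168×10¹¹ − 4.99137×10⁹ = 3.42177×10¹¹ K⁴, so P_net = 5.79×10³ W.

Net loss ≈ 5.79×10³ W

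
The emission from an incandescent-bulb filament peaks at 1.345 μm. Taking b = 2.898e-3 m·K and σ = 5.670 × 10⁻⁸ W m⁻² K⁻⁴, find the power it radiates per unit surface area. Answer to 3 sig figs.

Wien's law: T = b/λ_max = 2.898×10⁻³/1.345×10⁻⁶ = 2154.65 K.
Then I = σT⁴ = 5.670×10⁻⁸×(2154.65)⁴ = 1.22×10⁶ W/m².

I ≈ 1.22×10⁶ W/m²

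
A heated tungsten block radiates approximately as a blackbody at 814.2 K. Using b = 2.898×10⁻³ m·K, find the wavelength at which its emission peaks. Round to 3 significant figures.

λ_max ≈ 3.56 μm

Wien's displacement law: λ_max = b/T = (2.898×10⁻³ m·K)/(814.2 K) = 3.559×10⁻⁶ m.
That is 3.56 μm, in the infrared range.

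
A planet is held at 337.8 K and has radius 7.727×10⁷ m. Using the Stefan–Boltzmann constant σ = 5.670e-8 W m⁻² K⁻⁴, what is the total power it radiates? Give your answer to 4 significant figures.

Surface area A = 4πR² = 4π(7.727×10⁷ m)² = 7.50294×10¹⁶ m².
P = σAT⁴ = 5.670×10⁻⁸ × 7.50294×10¹⁶ × (337.8)⁴ = 5.539×10¹⁹ W.

P ≈ 5.539×10¹⁹ W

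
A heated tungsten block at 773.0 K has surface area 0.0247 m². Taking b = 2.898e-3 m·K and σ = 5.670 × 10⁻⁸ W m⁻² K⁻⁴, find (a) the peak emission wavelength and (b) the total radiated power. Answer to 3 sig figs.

λ_max ≈ 3.75 μm; P ≈ 500 W

(a) λ_max = b/T = 2.898×10⁻³/773.0 = 3.749×10⁻⁶ m = 3.75 μm.
Area A = 0.0247 m².
(b) P = σAT⁴ = 5.670×10⁻⁸×0.0247×(773.0)⁴ = 500 W.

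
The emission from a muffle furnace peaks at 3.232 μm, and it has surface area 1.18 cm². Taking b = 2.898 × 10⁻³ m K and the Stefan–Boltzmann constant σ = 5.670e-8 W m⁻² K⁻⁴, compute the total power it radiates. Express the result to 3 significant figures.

Wien's law: T = b/λ_max = 2.898×10⁻³/3.232×10⁻⁶ = 896.658 K.
Area A = 1.18 cm² = 1.18×10⁻⁴ m².
Then P = σAT⁴ = 5.670×10⁻⁸×1.18×10⁻⁴×(896.658)⁴ = 4.32 W.

P ≈ 4.32 W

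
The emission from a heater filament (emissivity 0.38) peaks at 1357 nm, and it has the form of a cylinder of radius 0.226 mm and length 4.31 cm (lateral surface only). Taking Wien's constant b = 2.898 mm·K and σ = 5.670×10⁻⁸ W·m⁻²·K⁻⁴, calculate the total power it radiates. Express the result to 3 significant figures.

P ≈ 27.4 W

Wien's law: T = b/λ_max = 2.898×10⁻³/1.357×10⁻⁶ = 2135.59 K.
Lateral area A = 2πrL = 2π×2.26×10⁻⁴×0.0431 = 6.12020×10⁻⁵ m².
Then P = εσAT⁴ = 0.38×5.670×10⁻⁸×6.12020×10⁻⁵×(2135.59)⁴ = 27.4 W.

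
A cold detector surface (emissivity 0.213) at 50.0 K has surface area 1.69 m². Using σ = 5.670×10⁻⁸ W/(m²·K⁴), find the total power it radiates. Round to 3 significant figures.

Area A = 1.69 m².
P = εσAT⁴ = 0.213 × 5.670×10⁻⁸ × 1.69 × (50.0)⁴ = 0.128 W.

P ≈ 0.128 W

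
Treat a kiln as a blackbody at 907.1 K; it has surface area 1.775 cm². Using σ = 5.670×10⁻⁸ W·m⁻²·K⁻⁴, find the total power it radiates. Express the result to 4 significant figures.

Area A = 1.775 cm² = 1.775×10⁻⁴ m².
P = σAT⁴ = 5.670×10⁻⁸ × 1.775×10⁻⁴ × (907.1)⁴ = 6.814 W.

P ≈ 6.814 W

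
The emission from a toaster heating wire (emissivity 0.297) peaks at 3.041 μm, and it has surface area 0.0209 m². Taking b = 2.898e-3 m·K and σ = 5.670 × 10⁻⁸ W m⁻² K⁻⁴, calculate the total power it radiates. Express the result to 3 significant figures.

P ≈ 290 W

Wien's law: T = b/λ_max = 2.898×10⁻³/3.041×10⁻⁶ = 952.976 K.
Area A = 0.0209 m².
Then P = εσAT⁴ = 0.297×5.670×10⁻⁸×0.0209×(952.976)⁴ = 290 W.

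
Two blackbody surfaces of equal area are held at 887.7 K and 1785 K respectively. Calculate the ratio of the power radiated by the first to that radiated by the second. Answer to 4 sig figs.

P₁/P₂ ≈ 0.06117

With equal areas, P₁/P₂ = (T₁/T₂)⁴ = (887.7/1785)⁴ = 0.06117.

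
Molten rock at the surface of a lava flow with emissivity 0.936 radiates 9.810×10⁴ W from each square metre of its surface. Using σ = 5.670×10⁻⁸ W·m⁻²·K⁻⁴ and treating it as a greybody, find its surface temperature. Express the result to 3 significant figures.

T ≈ 1.17×10³ K

I = εσT⁴, so T = (I/εσ)^(1/4) = (9.810×10⁴/(0.936×5.670×10⁻⁸))^(1/4) = 1.17×10³ K.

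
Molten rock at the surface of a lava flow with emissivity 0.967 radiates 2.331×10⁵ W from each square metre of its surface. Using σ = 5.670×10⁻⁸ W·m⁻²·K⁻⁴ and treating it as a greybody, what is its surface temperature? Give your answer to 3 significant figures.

I = εσT⁴, so T = (I/εσ)^(1/4) = (2.331×10⁵/(0.967×5.670×10⁻⁸))^(1/4) = 1.44×10³ K.

T ≈ 1.44×10³ K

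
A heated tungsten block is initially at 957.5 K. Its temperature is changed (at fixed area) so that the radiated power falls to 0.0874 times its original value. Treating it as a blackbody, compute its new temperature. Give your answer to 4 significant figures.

T₂ ≈ 520.6 K

P ∝ T⁴, so T₂/T₁ = (P₂/P₁)^(1/4) = (0.0874)^(1/4) = 0.543723.
T₂ = 957.5 × 0.543723 = 520.6 K.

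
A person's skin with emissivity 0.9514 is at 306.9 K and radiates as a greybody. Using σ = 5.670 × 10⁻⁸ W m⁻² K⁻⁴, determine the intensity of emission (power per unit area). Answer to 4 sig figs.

I ≈ 478.6 W/m²

Stefan–Boltzmann: I = εσT⁴ = 0.9514 × 5.670×10⁻⁸ × (306.9)⁴ = 478.6 W/m².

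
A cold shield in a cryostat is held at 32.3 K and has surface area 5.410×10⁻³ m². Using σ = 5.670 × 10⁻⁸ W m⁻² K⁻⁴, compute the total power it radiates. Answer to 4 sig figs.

Area A = 5.410×10⁻³ m².
P = σAT⁴ = 5.670×10⁻⁸ × 5.410×10⁻³ × (32.3)⁴ = 3.339×10⁻⁴ W.

P ≈ 3.339×10⁻⁴ W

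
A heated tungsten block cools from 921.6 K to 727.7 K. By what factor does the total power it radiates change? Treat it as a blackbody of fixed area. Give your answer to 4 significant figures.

P₂/P₁ ≈ 0.3887

P ∝ T⁴, so P₂/P₁ = (T₂/T₁)⁴ = (727.7/921.6)⁴ = (0.789605)⁴ = 0.3887.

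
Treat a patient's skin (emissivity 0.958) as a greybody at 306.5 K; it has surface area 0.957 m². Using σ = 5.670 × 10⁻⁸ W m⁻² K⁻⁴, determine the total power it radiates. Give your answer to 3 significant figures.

Area A = 0.957 m².
P = εσAT⁴ = 0.958 × 5.670×10⁻⁸ × 0.957 × (306.5)⁴ = 459 W.

P ≈ 459 W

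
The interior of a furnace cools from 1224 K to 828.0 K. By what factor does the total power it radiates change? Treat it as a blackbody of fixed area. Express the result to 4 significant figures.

P₂/P₁ ≈ 0.2094

P ∝ T⁴, so P₂/P₁ = (T₂/T₁)⁴ = (828.0/1224)⁴ = (0.676471)⁴ = 0.2094.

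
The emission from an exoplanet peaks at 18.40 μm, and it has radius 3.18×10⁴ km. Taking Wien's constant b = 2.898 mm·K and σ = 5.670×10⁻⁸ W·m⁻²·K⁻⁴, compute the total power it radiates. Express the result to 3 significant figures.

Wien's law: T = b/λ_max = 2.898×10⁻³/1.840×10⁻⁵ = 157.500 K.
Surface area A = 4πR² = 4π(3.18×10⁷ m)² = 1.27076×10¹⁶ m².
Then P = σAT⁴ = 5.670×10⁻⁸×1.27076×10¹⁶×(157.500)⁴ = 4.43×10¹⁷ W.

P ≈ 4.43×10¹⁷ W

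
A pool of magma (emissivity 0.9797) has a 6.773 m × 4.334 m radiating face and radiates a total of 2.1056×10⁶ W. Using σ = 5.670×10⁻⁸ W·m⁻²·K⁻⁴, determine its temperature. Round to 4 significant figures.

Area A = 6.773 × 4.334 = 29.3542 m².
P = εσAT⁴ ⇒ T = (P/(εσA))^(1/4) = (2.1056×10⁶/(0.9797×5.670×10⁻⁸×29.3542))^(1/4) = 1066 K.

T ≈ 1066 K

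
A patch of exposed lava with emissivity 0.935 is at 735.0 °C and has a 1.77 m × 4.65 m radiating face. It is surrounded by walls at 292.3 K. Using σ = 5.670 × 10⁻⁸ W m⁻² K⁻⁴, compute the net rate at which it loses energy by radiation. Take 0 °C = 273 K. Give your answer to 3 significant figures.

T = 735.0 °C + 273 = 1008.0 K.
Area A = 1.77 × 4.65 = 8.2305 m².
Net radiated power P_net = εσA(T⁴ − T₀⁴) = 0.935×5.670×10⁻⁸×8.2305×(1008.0⁴ − 292.3⁴).
T⁴ − T₀⁴ = 1.03239×10¹² − 7.29987×10⁹ = 1.02509×10¹² K⁴, so P_net = 4.47×10⁵ W.

Net loss ≈ 4.47×10⁵ W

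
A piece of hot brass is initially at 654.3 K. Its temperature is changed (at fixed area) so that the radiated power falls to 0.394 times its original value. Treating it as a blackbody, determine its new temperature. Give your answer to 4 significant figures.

P ∝ T⁴, so T₂/T₁ = (P₂/P₁)^(1/4) = (0.394)^(1/4) = 0.792272.
T₂ = 654.3 × 0.792272 = 518.4 K.

T₂ ≈ 518.4 K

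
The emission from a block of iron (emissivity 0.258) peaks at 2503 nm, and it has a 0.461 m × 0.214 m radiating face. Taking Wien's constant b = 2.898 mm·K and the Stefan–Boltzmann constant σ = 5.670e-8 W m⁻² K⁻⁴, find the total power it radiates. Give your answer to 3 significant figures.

P ≈ 2.59×10³ W

Wien's law: T = b/λ_max = 2.898×10⁻³/2.503×10⁻⁶ = 1157.81 K.
Area A = 0.461 × 0.214 = 0.098654 m².
Then P = εσAT⁴ = 0.258×5.670×10⁻⁸×0.098654×(1157.81)⁴ = 2.59×10³ W.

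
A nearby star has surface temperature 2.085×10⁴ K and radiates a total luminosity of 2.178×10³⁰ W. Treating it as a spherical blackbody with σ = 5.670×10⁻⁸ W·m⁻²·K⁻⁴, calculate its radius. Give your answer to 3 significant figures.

R ≈ 4.02×10⁹ m

L = 4πR²σT⁴ ⇒ R = √(L/(4πσT⁴)).
σT⁴ = 1.07154×10¹⁰ W/m², so R = √(2.178×10³⁰/(4π×1.07154×10¹⁰)) = 4.02×10⁹ m.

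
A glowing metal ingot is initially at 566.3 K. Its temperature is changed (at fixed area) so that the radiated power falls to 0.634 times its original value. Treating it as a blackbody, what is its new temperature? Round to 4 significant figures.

T₂ ≈ 505.3 K

P ∝ T⁴, so T₂/T₁ = (P₂/P₁)^(1/4) = (0.634)^(1/4) = 0.892323.
T₂ = 566.3 × 0.892323 = 505.3 K.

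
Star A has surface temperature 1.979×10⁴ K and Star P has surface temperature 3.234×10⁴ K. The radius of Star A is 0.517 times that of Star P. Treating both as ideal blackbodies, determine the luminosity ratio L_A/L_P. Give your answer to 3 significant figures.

L_A/L_P ≈ 0.0375

L ∝ R²T⁴, so L_A/L_P = (R_A/R_P)²(T_A/T_P)⁴ = (0.517)² × (1.979×10⁴/3.234×10⁴)⁴ = 0.267289 × 0.140224 = 0.0375.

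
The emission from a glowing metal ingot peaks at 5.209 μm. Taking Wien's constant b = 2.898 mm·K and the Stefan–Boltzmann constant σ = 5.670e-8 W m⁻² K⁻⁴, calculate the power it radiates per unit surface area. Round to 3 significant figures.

Wien's law: T = b/λ_max = 2.898×10⁻³/5.209×10⁻⁶ = 556.345 K.
Then I = σT⁴ = 5.670×10⁻⁸×(556.345)⁴ = 5.43×10³ W/m².

I ≈ 5.43×10³ W/m²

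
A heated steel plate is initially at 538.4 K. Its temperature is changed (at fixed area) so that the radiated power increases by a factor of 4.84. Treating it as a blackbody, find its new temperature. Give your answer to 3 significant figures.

T₂ ≈ 799 K

P ∝ T⁴, so T₂/T₁ = (P₂/P₁)^(1/4) = (4.84)^(1/4) = 1.48324.
T₂ = 538.4 × 1.48324 = 799 K.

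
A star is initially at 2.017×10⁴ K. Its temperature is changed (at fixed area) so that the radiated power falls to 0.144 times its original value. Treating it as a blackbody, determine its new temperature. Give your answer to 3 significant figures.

T₂ ≈ 1.24×10⁴ K

P ∝ T⁴, so T₂/T₁ = (P₂/P₁)^(1/4) = (0.144)^(1/4) = 0.616014.
T₂ = 2.017×10⁴ × 0.616014 = 1.24×10⁴ K.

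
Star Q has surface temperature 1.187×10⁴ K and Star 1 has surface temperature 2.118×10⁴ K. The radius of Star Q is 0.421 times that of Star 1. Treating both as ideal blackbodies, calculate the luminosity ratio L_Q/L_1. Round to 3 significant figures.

L_Q/L_1 ≈ 0.0175

L ∝ R²T⁴, so L_Q/L_1 = (R_Q/R_1)²(T_Q/T_1)⁴ = (0.421)² × (1.187×10⁴/2.118×10⁴)⁴ = 0.177241 × 0.0986504 = 0.0175.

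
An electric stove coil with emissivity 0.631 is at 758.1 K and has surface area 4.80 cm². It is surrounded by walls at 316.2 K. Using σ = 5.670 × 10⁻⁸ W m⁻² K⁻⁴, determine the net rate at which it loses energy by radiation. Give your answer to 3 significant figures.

Net loss ≈ 5.50 W

Area A = 4.80 cm² = 4.80×10⁻⁴ m².
Net radiated power P_net = εσA(T⁴ − T₀⁴) = 0.631×5.670×10⁻⁸×4.80×10⁻⁴×(758.1⁴ − 316.2⁴).
T⁴ − T₀⁴ = 3.30298×10¹¹ − 9.99649×10⁹ = 3.20302×10¹¹ K⁴, so P_net = 5.50 W.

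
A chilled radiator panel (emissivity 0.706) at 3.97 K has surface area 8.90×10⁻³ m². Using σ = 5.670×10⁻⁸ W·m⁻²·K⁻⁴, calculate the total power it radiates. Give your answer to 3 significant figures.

Area A = 8.90×10⁻³ m².
P = εσAT⁴ = 0.706 × 5.670×10⁻⁸ × 8.90×10⁻³ × (3.97)⁴ = 8.85×10⁻⁸ W.

P ≈ 8.85×10⁻⁸ W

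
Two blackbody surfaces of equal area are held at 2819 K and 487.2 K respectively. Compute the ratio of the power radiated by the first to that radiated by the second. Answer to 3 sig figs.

P₁/P₂ ≈ 1.12×10³

With equal areas, P₁/P₂ = (T₁/T₂)⁴ = (2819/487.2)⁴ = 1.12×10³.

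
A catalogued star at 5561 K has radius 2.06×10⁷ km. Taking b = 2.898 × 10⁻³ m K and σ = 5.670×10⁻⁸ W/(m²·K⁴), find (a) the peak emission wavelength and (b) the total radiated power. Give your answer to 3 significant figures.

(a) λ_max = b/T = 2.898×10⁻³/5561 = 5.211×10⁻⁷ m = 0.521 μm.
Surface area A = 4πR² = 4π(2.06×10¹⁰ m)² = 5.33267×10²¹ m².
(b) P = σAT⁴ = 5.670×10⁻⁸×5.33267×10²¹×(5561)⁴ = 2.89×10²⁹ W.

λ_max ≈ 0.521 μm; P ≈ 2.89×10²⁹ W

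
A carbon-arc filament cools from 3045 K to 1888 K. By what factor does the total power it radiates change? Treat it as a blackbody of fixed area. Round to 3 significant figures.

P₂/P₁ ≈ 0.148

P ∝ T⁴, so P₂/P₁ = (T₂/T₁)⁴ = (1888/3045)⁴ = (0.620033)⁴ = 0.148.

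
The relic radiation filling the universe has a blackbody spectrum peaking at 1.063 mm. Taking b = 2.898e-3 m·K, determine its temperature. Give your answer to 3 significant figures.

T ≈ 2.73 K

Wien's law gives T = b/λ_max = (2.898×10⁻³ m·K)/(1.063×10⁻³ m) = 2.73 K.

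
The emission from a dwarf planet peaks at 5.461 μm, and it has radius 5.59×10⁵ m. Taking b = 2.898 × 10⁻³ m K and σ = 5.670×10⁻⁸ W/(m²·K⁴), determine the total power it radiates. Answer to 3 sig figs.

P ≈ 1.77×10¹⁶ W

Wien's law: T = b/λ_max = 2.898×10⁻³/5.461×10⁻⁶ = 530.672 K.
Surface area A = 4πR² = 4π(5.59×10⁵ m)² = 3.92675×10¹² m².
Then P = σAT⁴ = 5.670×10⁻⁸×3.92675×10¹²×(530.672)⁴ = 1.77×10¹⁶ W.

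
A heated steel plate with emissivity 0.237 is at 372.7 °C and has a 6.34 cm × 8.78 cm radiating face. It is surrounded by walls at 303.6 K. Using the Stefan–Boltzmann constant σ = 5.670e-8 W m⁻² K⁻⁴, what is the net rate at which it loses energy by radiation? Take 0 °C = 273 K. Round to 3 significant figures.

Net loss ≈ 12.4 W

T = 372.7 °C + 273 = 645.7 K.
Area A = 0.0634 × 0.0878 = 5.56652×10⁻³ m².
Net radiated power P_net = εσA(T⁴ − T₀⁴) = 0.237×5.670×10⁻⁸×5.56652×10⁻³×(645.7⁴ − 303.6⁴).
T⁴ − T₀⁴ = 1.73829×10¹¹ − 8.49585×10⁹ = 1.65333×10¹¹ K⁴, so P_net = 12.4 W.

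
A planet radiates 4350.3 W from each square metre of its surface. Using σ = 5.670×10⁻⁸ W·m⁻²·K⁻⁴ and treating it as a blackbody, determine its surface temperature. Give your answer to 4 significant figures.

I = σT⁴, so T = (I/σ)^(1/4) = (4350.3/(5.670×10⁻⁸))^(1/4) = 526.3 K.

T ≈ 526.3 K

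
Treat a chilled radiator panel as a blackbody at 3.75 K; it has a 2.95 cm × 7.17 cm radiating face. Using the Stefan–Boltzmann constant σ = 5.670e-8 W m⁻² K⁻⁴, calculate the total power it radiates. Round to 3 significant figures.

Area A = 0.0295 × 0.0717 = 2.11515×10⁻³ m².
P = σAT⁴ = 5.670×10⁻⁸ × 2.11515×10⁻³ × (3.75)⁴ = 2.37×10⁻⁸ W.

P ≈ 2.37×10⁻⁸ W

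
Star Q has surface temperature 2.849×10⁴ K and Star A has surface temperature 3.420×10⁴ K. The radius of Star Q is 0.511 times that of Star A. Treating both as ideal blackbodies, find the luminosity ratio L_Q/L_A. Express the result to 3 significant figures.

L_Q/L_A ≈ 0.126

L ∝ R²T⁴, so L_Q/L_A = (R_Q/R_A)²(T_Q/T_A)⁴ = (0.511)² × (2.849×10⁴/3.420×10⁴)⁴ = 0.261121 × 0.481577 = 0.126.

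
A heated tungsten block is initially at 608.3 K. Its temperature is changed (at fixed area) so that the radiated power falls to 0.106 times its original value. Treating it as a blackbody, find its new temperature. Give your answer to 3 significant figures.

T₂ ≈ 347 K

P ∝ T⁴, so T₂/T₁ = (P₂/P₁)^(1/4) = (0.106)^(1/4) = 0.570593.
T₂ = 608.3 × 0.570593 = 347 K.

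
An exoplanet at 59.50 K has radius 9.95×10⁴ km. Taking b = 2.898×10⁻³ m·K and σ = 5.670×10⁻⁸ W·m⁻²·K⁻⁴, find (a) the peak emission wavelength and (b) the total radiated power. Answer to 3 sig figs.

(a) λ_max = b/T = 2.898×10⁻³/59.50 = 4.871×10⁻⁵ m = 48.7 μm.
Surface area A = 4πR² = 4π(9.95×10⁷ m)² = 1.24410×10¹⁷ m².
(b) P = σAT⁴ = 5.670×10⁻⁸×1.24410×10¹⁷×(59.50)⁴ = 8.84×10¹⁶ W.

λ_max ≈ 48.7 μm; P ≈ 8.84×10¹⁶ W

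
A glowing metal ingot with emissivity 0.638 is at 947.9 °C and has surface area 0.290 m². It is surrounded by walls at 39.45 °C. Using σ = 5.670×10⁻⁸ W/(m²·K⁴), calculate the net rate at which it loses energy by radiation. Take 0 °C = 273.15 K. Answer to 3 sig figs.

Net loss ≈ 2.32×10⁴ W

T = 947.9 °C + 273.15 = 1221.05 K.
Surroundings: T = 39.45 °C + 273.15 = 312.60 K.
Area A = 0.290 m².
Net radiated power P_net = εσA(T⁴ − T₀⁴) = 0.638×5.670×10⁻⁸×0.290×(1221.05⁴ − 312.60⁴).
T⁴ − T₀⁴ = 2.22297×10¹² − 9.54896×10⁹ = 2.21342×10¹² K⁴, so P_net = 2.32×10⁴ W.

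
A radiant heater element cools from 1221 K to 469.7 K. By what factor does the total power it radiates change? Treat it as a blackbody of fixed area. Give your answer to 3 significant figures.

P ∝ T⁴, so P₂/P₁ = (T₂/T₁)⁴ = (469.7/1221)⁴ = (0.384685)⁴ = 0.0219.

P₂/P₁ ≈ 0.0219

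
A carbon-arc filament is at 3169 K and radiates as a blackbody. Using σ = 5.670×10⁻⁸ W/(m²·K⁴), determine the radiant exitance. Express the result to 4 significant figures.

Stefan–Boltzmann: I = σT⁴ = 5.670×10⁻⁸ × (3169)⁴ = 5.718×10⁶ W/m².

I ≈ 5.718×10⁶ W/m²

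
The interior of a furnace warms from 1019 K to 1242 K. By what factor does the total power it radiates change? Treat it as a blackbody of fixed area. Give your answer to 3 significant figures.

P ∝ T⁴, so P₂/P₁ = (T₂/T₁)⁴ = (1242/1019)⁴ = (1.21884)⁴ = 2.21.

P₂/P₁ ≈ 2.21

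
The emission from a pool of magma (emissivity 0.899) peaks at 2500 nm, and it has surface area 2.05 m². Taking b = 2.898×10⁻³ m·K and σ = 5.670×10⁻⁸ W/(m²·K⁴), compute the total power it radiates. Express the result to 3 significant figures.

P ≈ 1.89×10⁵ W

Wien's law: T = b/λ_max = 2.898×10⁻³/2.500×10⁻⁶ = 1159.20 K.
Area A = 2.05 m².
Then P = εσAT⁴ = 0.899×5.670×10⁻⁸×2.05×(1159.20)⁴ = 1.89×10⁵ W.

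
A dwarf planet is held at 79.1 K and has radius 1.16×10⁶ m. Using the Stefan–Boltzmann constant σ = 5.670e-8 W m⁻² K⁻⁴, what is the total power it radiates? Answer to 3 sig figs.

Surface area A = 4πR² = 4π(1.16×10⁶ m)² = 1.69093×10¹³ m².
P = σAT⁴ = 5.670×10⁻⁸ × 1.69093×10¹³ × (79.1)⁴ = 3.75×10¹³ W.

P ≈ 3.75×10¹³ W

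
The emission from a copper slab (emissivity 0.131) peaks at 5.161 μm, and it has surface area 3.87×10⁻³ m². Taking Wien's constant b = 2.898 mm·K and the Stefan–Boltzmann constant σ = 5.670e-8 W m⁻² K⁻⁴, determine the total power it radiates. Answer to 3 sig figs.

Wien's law: T = b/λ_max = 2.898×10⁻³/5.161×10⁻⁶ = 561.519 K.
Area A = 3.87×10⁻³ m².
Then P = εσAT⁴ = 0.131×5.670×10⁻⁸×3.87×10⁻³×(561.519)⁴ = 2.86 W.

P ≈ 2.86 W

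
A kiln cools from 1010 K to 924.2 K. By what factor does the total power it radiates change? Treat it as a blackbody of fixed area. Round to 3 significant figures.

P₂/P₁ ≈ 0.701

P ∝ T⁴, so P₂/P₁ = (T₂/T₁)⁴ = (924.2/1010)⁴ = (0.915050)⁴ = 0.701.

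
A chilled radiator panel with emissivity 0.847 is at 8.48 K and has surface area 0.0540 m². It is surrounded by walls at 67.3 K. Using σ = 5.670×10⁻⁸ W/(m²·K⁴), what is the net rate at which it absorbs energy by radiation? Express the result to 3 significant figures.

Net gain ≈ 0.0532 W

Area A = 0.0540 m².
Net radiated power P_net = εσA(T⁴ − T₀⁴) = 0.847×5.670×10⁻⁸×0.0540×(8.48⁴ − 67.3⁴).
T⁴ − T₀⁴ = 5171.11 − 2.05145×10⁷ = -2.05093×10⁷ K⁴, so P_net = -0.0532 W — negative, meaning a net gain of 0.0532 W.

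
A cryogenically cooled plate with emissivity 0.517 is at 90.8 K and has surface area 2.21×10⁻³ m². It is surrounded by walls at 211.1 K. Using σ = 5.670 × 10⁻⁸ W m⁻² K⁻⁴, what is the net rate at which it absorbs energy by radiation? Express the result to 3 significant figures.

Area A = 2.21×10⁻³ m².
Net radiated power P_net = εσA(T⁴ − T₀⁴) = 0.517×5.670×10⁻⁸×2.21×10⁻³×(90.8⁴ − 211.1⁴).
T⁴ − T₀⁴ = 6.79741×10⁷ − 1.98588×10⁹ = -1.91791×10⁹ K⁴, so P_net = -0.124 W — negative, meaning a net gain of 0.124 W.

Net gain ≈ 0.124 W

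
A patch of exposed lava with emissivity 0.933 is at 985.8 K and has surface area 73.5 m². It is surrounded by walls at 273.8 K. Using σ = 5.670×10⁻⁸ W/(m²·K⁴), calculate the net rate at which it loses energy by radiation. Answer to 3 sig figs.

Area A = 73.5 m².
Net radiated power P_net = εσA(T⁴ − T₀⁴) = 0.933×5.670×10⁻⁸×73.5×(985.8⁴ − 273.8⁴).
T⁴ − T₀⁴ = 9.44398×10¹¹ − 5.61997×10⁹ = 9.38778×10¹¹ K⁴, so P_net = 3.65×10⁶ W.

Net loss ≈ 3.65×10⁶ W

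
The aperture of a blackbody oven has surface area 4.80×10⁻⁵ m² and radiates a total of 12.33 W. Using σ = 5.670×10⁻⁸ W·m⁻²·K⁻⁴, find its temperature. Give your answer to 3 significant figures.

Area A = 4.80×10⁻⁵ m².
P = σAT⁴ ⇒ T = (P/(σA))^(1/4) = (12.33/(5.670×10⁻⁸×4.80×10⁻⁵))^(1/4) = 1.46×10³ K.

T ≈ 1.46×10³ K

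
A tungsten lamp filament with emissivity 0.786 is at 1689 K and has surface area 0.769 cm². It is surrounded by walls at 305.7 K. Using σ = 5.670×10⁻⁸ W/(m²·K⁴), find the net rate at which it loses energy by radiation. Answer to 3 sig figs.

Net loss ≈ 27.9 W

Area A = 0.769 cm² = 7.69×10⁻⁵ m².
Net radiated power P_net = εσA(T⁴ − T₀⁴) = 0.786×5.670×10⁻⁸×7.69×10⁻⁵×(1689⁴ − 305.7⁴).
T⁴ − T₀⁴ = 8.13802×10¹² − 8.73337×10⁹ = 8.12929×10¹² K⁴, so P_net = 27.9 W.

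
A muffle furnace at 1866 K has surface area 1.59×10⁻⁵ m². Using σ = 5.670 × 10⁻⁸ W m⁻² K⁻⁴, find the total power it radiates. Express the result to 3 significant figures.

P ≈ 10.9 W

Area A = 1.59×10⁻⁵ m².
P = σAT⁴ = 5.670×10⁻⁸ × 1.59×10⁻⁵ × (1866)⁴ = 10.9 W.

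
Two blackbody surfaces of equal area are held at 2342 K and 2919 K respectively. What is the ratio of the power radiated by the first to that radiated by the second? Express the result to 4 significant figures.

With equal areas, P₁/P₂ = (T₁/T₂)⁴ = (2342/2919)⁴ = 0.4144.

P₁/P₂ ≈ 0.4144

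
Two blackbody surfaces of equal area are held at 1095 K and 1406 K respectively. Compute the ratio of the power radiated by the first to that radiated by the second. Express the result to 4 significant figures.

With equal areas, P₁/P₂ = (T₁/T₂)⁴ = (1095/1406)⁴ = 0.3679.

P₁/P₂ ≈ 0.3679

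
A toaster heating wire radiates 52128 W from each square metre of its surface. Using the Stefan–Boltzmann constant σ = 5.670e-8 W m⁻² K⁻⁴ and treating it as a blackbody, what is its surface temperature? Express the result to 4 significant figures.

T ≈ 979.2 K

I = σT⁴, so T = (I/σ)^(1/4) = (52128/(5.670×10⁻⁸))^(1/4) = 979.2 K.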